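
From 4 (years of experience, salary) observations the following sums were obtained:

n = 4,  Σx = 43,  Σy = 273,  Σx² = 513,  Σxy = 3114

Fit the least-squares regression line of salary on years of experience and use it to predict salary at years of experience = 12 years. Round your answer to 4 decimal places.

72.6650

Sxx = Σx² − (Σx)²/n = 513 − 462.25 = 50.75
Sxy = Σxy − (Σx)(Σy)/n = 3114 − 2934.75 = 179.25
b = Sxy/Sxx = 179.25/50.75 = 3.532020
a = ȳ − b·x̄ = 68.25 − 3.532020·10.75 = 30.280788
ŷ(12) = a + b·12 = 30.280788 + 3.532020·12 = 72.665025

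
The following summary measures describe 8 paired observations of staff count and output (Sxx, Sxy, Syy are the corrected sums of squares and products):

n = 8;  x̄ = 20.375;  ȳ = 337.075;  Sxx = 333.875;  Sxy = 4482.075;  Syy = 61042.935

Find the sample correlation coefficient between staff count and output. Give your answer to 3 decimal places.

0.993

r = Sxy/√(Sxx·Syy) = 4482.075/√(20380709.923125) = 4482.075/4514.499964 = 0.992818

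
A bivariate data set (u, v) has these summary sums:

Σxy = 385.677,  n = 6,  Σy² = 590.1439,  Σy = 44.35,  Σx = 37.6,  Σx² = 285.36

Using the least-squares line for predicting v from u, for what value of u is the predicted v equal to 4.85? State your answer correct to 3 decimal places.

Sxx = Σx² − (Σx)²/n = 285.36 − 235.626667 = 49.733333
Sxy = Σxy − (Σx)(Σy)/n = 385.677 − 277.926667 = 107.750333
b = Sxy/Sxx = 107.750333/49.733333 = 2.166562
a = ȳ − b·x̄ = 7.391667 − 2.166562·6.266667 = -6.185453
Set a + b·x = 4.85: x = (4.85 − (-6.185453)) / 2.166562 = 5.093533

5.094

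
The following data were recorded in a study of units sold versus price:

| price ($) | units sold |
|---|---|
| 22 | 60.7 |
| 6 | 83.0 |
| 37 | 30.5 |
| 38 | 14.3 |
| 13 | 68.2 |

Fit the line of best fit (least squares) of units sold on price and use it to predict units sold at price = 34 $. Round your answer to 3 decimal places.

30.513

n = 5, Σx = 116, Σy = 256.7, Σxy = 4391.9, Σx² = 3502
Sxx = Σx² − (Σx)²/n = 3502 − 2691.2 = 810.8
Sxy = Σxy − (Σx)(Σy)/n = 4391.9 − 5955.44 = -1563.54
b = Sxy/Sxx = -1563.54/810.8 = -1.928392
a = ȳ − b·x̄ = 51.34 − (-1.928392)·23.2 = 96.078688
ŷ(34) = a + b·34 = 96.078688 + (-1.928392)·34 = 30.513370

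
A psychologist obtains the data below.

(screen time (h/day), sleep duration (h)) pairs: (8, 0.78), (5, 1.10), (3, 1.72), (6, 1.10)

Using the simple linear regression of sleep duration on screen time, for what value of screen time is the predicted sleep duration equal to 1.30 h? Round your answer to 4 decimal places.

n = 4, Σx = 22, Σy = 4.7, Σxy = 23.5, Σx² = 134
Sxx = Σx² − (Σx)²/n = 134 − 121 = 13
Sxy = Σxy − (Σx)(Σy)/n = 23.5 − 25.85 = -2.35
b = Sxy/Sxx = -2.35/13 = -0.180769
a = ȳ − b·x̄ = 1.175 − (-0.180769)·5.5 = 2.169231
Set a + b·x = 1.30: x = (1.30 − 2.169231) / (-0.180769) = 4.808511

4.8085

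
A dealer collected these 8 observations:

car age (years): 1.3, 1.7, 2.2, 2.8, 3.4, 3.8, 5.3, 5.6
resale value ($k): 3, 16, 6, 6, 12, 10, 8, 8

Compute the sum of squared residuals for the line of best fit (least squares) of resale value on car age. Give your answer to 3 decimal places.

113.650

n = 8, Σx = 26.1, Σy = 69, Σxy = 227.1, Σx² = 102.71, Σy² = 709
Sxx = Σx² − (Σx)²/n = 102.71 − 85.15125 = 17.55875
Sxy = Σxy − (Σx)(Σy)/n = 227.1 − 225.1125 = 1.9875
Syy = Σy² − (Σy)²/n = 709 − 595.125 = 113.875
b = Sxy/Sxx = 1.9875/17.55875 = 0.113191
SSE = Syy − b·Sxy = 113.875 − 0.113191·1.9875 = 113.650032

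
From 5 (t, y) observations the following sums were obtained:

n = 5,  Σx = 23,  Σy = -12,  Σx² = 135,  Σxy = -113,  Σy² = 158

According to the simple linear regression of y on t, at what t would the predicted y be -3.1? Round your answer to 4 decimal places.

4.9536

Sxx = Σx² − (Σx)²/n = 135 − 105.8 = 29.2
Sxy = Σxy − (Σx)(Σy)/n = -113 − (-55.2) = -57.8
b = Sxy/Sxx = -57.8/29.2 = -1.979452
a = ȳ − b·x̄ = -2.4 − (-1.979452)·4.6 = 6.705479
Set a + b·x = -3.1: x = (-3.1 − 6.705479) / (-1.979452) = 4.953633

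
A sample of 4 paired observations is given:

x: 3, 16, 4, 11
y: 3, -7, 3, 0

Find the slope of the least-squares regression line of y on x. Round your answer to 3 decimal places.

-0.730

n = 4, Σx = 34, Σy = -1, Σxy = -91, Σx² = 402
Sxx = Σx² − (Σx)²/n = 402 − 289 = 113
Sxy = Σxy − (Σx)(Σy)/n = -91 − (-8.5) = -82.5
b = Sxy/Sxx = -82.5/113 = -0.730088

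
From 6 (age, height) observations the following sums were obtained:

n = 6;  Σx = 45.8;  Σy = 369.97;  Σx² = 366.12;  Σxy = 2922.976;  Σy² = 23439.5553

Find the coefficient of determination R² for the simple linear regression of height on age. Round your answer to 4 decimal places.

Sxx = Σx² − (Σx)²/n = 366.12 − 349.606667 = 16.513333
Sxy = Σxy − (Σx)(Σy)/n = 2922.976 − 2824.104333 = 98.871667
Syy = Σy² − (Σy)²/n = 23439.5553 − 22812.966817 = 626.588483
R² = Sxy²/(Sxx·Syy) = (98.871667)²/(16.513333·626.588483) = 0.944771

0.9448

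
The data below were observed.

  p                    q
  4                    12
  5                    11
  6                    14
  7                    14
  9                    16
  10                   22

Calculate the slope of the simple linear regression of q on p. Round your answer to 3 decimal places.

1.522

n = 6, Σx = 41, Σy = 89, Σxy = 649, Σx² = 307
Sxx = Σx² − (Σx)²/n = 307 − 280.166667 = 26.833333
Sxy = Σxy − (Σx)(Σy)/n = 649 − 608.166667 = 40.833333
b = Sxy/Sxx = 40.833333/26.833333 = 1.521739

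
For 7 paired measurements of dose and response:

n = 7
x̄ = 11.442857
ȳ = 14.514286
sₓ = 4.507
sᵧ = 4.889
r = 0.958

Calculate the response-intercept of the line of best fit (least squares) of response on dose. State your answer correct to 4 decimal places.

2.6229

b = r · sᵧ/sₓ = 0.958 · 4.889/4.507 = 1.039197
a = ȳ − b·x̄ = 14.514286 − 1.039197·11.442857 = 2.622900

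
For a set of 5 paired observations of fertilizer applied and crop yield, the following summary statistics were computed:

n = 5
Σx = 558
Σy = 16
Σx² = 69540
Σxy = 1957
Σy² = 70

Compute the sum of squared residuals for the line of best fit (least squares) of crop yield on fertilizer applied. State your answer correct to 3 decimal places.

14.757

Sxx = Σx² − (Σx)²/n = 69540 − 62272.8 = 7267.2
Sxy = Σxy − (Σx)(Σy)/n = 1957 − 1785.6 = 171.4
Syy = Σy² − (Σy)²/n = 70 − 51.2 = 18.8
b = Sxy/Sxx = 171.4/7267.2 = 0.023585
SSE = Syy − b·Sxy = 18.8 − 0.023585·171.4 = 14.757458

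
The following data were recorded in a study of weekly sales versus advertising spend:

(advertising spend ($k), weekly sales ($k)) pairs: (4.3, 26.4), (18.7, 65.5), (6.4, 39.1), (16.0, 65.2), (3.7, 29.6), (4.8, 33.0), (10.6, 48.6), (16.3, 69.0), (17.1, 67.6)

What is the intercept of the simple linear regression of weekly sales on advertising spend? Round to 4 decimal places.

n = 9, Σx = 97.9, Σy = 444, Σxy = 5695.55, Σx² = 1372.33
Sxx = Σx² − (Σx)²/n = 1372.33 − 1064.934444 = 307.395556
Sxy = Σxy − (Σx)(Σy)/n = 5695.55 − 4829.733333 = 865.816667
b = Sxy/Sxx = 865.816667/307.395556 = 2.816621
a = ȳ − b·x̄ = 49.333333 − 2.816621·10.877778 = 18.694760

18.6948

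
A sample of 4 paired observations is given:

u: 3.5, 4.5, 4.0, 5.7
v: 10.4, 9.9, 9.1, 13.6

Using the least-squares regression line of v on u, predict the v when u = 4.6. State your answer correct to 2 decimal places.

n = 4, Σx = 17.7, Σy = 43, Σxy = 194.87, Σx² = 80.99
Sxx = Σx² − (Σx)²/n = 80.99 − 78.3225 = 2.6675
Sxy = Σxy − (Σx)(Σy)/n = 194.87 − 190.275 = 4.595
b = Sxy/Sxx = 4.595/2.6675 = 1.722587
a = ȳ − b·x̄ = 10.75 − 1.722587·4.425 = 3.127554
ŷ(4.6) = a + b·4.6 = 3.127554 + 1.722587·4.6 = 11.051453

11.05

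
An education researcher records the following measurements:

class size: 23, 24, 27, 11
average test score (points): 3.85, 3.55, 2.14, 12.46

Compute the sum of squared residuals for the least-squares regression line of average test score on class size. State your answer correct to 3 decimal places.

n = 4, Σx = 85, Σy = 22, Σxy = 368.59, Σx² = 1955, Σy² = 187.2562
Sxx = Σx² − (Σx)²/n = 1955 − 1806.25 = 148.75
Sxy = Σxy − (Σx)(Σy)/n = 368.59 − 467.5 = -98.91
Syy = Σy² − (Σy)²/n = 187.2562 − 121 = 66.2562
b = Sxy/Sxx = -98.91/148.75 = -0.664941
SSE = Syy − b·Sxy = 66.2562 − (-0.664941)·(-98.91) = 0.486868

0.487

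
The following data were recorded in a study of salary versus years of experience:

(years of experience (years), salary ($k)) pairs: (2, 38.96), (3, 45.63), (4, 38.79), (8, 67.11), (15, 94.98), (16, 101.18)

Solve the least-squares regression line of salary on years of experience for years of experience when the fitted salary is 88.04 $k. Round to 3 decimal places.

n = 6, Σx = 48, Σy = 386.65, Σxy = 3950.43, Σx² = 574
Sxx = Σx² − (Σx)²/n = 574 − 384 = 190
Sxy = Σxy − (Σx)(Σy)/n = 3950.43 − 3093.2 = 857.23
b = Sxy/Sxx = 857.23/190 = 4.511737
a = ȳ − b·x̄ = 64.441667 − 4.511737·8 = 28.347772
Set a + b·x = 88.04: x = (88.04 − 28.347772) / 4.511737 = 13.230432

13.230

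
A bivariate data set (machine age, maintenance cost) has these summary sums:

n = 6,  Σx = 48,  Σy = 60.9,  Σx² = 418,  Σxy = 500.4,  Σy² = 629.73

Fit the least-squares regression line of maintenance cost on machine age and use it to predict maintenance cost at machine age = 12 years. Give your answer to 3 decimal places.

Sxx = Σx² − (Σx)²/n = 418 − 384 = 34
Sxy = Σxy − (Σx)(Σy)/n = 500.4 − 487.2 = 13.2
b = Sxy/Sxx = 13.2/34 = 0.388235
a = ȳ − b·x̄ = 10.15 − 0.388235·8 = 7.044118
ŷ(12) = a + b·12 = 7.044118 + 0.388235·12 = 11.702941

11.703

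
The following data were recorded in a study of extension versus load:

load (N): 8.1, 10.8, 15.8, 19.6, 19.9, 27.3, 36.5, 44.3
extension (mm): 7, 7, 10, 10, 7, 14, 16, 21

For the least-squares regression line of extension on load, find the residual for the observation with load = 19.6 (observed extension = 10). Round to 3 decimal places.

-0.264

n = 8, Σx = 182.3, Σy = 92, Σxy = 2522.1, Σx² = 5252.09
Sxx = Σx² − (Σx)²/n = 5252.09 − 4154.16125 = 1097.92875
Sxy = Σxy − (Σx)(Σy)/n = 2522.1 − 2096.45 = 425.65
b = Sxy/Sxx = 425.65/1097.92875 = 0.387685
a = ȳ − b·x̄ = 11.5 − 0.387685·22.7875 = 2.665639
ŷ(19.6) = 2.665639 + 0.387685·19.6 = 10.264256
residual = y − ŷ = 10 − 10.264256 = -0.264256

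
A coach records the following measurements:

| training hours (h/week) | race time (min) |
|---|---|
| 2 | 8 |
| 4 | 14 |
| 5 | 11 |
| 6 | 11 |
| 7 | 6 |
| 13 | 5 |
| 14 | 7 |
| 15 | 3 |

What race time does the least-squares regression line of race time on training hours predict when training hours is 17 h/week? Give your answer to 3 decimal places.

n = 8, Σx = 66, Σy = 65, Σxy = 443, Σx² = 720
Sxx = Σx² − (Σx)²/n = 720 − 544.5 = 175.5
Sxy = Σxy − (Σx)(Σy)/n = 443 − 536.25 = -93.25
b = Sxy/Sxx = -93.25/175.5 = -0.531339
a = ȳ − b·x̄ = 8.125 − (-0.531339)·8.25 = 12.508547
ŷ(17) = a + b·17 = 12.508547 + (-0.531339)·17 = 3.475783

3.476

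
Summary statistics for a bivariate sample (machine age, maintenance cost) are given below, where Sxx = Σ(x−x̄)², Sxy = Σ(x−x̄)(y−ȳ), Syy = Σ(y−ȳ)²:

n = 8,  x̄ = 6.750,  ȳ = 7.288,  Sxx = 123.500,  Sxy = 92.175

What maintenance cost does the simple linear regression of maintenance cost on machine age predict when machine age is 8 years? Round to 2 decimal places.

b = Sxy/Sxx = 92.175/123.5 = 0.746356
a = ȳ − b·x̄ = 7.288 − 0.746356·6.75 = 2.250095
ŷ(8) = a + b·8 = 2.250095 + 0.746356·8 = 8.220945

8.22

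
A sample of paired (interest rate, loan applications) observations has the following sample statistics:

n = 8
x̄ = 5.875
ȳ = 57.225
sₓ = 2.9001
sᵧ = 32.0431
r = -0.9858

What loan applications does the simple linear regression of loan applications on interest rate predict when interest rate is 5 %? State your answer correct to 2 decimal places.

b = r · sᵧ/sₓ = -0.9858 · 32.0431/2.9001 = -10.892069
a = ȳ − b·x̄ = 57.225 − (-10.892069)·5.875 = 121.215903
ŷ(5) = a + b·5 = 121.215903 + (-10.892069)·5 = 66.755560

66.76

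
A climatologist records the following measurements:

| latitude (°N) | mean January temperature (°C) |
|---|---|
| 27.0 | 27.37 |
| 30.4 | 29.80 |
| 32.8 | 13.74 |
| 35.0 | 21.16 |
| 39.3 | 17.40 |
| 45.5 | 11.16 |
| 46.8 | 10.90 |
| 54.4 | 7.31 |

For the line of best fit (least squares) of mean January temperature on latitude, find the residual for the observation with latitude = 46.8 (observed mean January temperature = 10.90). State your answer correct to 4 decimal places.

-0.4550

n = 8, Σx = 311.2, Σy = 138.84, Σxy = 4935.566, Σx² = 12718.34
Sxx = Σx² − (Σx)²/n = 12718.34 − 12105.68 = 612.66
Sxy = Σxy − (Σx)(Σy)/n = 4935.566 − 5400.876 = -465.31
b = Sxy/Sxx = -465.31/612.66 = -0.759491
a = ȳ − b·x̄ = 17.355 − (-0.759491)·38.9 = 46.899215
ŷ(46.8) = 46.899215 + (-0.759491)·46.8 = 11.355018
residual = y − ŷ = 10.90 − 11.355018 = -0.455018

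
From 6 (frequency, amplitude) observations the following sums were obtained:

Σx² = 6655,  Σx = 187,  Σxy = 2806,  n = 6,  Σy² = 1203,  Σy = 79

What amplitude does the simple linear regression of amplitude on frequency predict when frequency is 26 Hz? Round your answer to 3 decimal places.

Sxx = Σx² − (Σx)²/n = 6655 − 5828.166667 = 826.833333
Sxy = Σxy − (Σx)(Σy)/n = 2806 − 2462.166667 = 343.833333
b = Sxy/Sxx = 343.833333/826.833333 = 0.415844
a = ȳ − b·x̄ = 13.166667 − 0.415844·31.166667 = 0.206208
ŷ(26) = a + b·26 = 0.206208 + 0.415844·26 = 11.018142

11.018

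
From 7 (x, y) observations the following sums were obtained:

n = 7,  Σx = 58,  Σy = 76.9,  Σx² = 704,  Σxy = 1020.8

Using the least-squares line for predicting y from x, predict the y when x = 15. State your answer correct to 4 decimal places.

22.5142

Sxx = Σx² − (Σx)²/n = 704 − 480.571429 = 223.428571
Sxy = Σxy − (Σx)(Σy)/n = 1020.8 − 637.171429 = 383.628571
b = Sxy/Sxx = 383.628571/223.428571 = 1.717008
a = ȳ − b·x̄ = 10.985714 − 1.717008·8.285714 = -3.240921
ŷ(15) = a + b·15 = -3.240921 + 1.717008·15 = 22.514194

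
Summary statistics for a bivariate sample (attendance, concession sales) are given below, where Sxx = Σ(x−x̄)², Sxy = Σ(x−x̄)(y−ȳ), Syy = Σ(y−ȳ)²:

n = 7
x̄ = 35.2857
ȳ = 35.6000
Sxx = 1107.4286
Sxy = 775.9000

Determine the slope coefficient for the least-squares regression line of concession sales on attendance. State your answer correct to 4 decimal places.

0.7006

b = Sxy/Sxx = 775.9/1107.4286 = 0.700632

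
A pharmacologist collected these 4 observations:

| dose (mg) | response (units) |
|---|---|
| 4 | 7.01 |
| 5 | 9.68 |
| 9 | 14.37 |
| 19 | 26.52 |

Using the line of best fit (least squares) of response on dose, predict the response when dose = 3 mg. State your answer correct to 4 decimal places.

n = 4, Σx = 37, Σy = 57.58, Σxy = 709.65, Σx² = 483
Sxx = Σx² − (Σx)²/n = 483 − 342.25 = 140.75
Sxy = Σxy − (Σx)(Σy)/n = 709.65 − 532.615 = 177.035
b = Sxy/Sxx = 177.035/140.75 = 1.257798
a = ȳ − b·x̄ = 14.395 − 1.257798·9.25 = 2.760373
ŷ(3) = a + b·3 = 2.760373 + 1.257798·3 = 6.533766

6.5338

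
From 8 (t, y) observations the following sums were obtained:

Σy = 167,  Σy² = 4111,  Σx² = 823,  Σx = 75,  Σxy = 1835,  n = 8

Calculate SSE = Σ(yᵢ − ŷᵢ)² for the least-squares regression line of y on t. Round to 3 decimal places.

19.554

Sxx = Σx² − (Σx)²/n = 823 − 703.125 = 119.875
Sxy = Σxy − (Σx)(Σy)/n = 1835 − 1565.625 = 269.375
Syy = Σy² − (Σy)²/n = 4111 − 3486.125 = 624.875
b = Sxy/Sxx = 269.375/119.875 = 2.247132
SSE = Syy − b·Sxy = 624.875 − 2.247132·269.375 = 19.553702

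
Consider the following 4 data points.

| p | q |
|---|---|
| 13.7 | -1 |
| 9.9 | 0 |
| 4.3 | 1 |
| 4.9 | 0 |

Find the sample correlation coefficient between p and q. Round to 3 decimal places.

-0.864

n = 4, Σx = 32.8, Σy = 0, Σxy = -9.4, Σx² = 328.2, Σy² = 2
Sxx = Σx² − (Σx)²/n = 328.2 − 268.96 = 59.24
Sxy = Σxy − (Σx)(Σy)/n = -9.4 − 0 = -9.4
Syy = Σy² − (Σy)²/n = 2 − 0 = 2
r = Sxy/√(Sxx·Syy) = -9.4/√(118.48) = -9.4/10.884852 = -0.863585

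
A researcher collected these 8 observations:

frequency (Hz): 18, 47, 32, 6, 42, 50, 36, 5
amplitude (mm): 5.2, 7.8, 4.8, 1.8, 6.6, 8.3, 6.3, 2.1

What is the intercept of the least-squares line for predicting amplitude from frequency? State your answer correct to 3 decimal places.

n = 8, Σx = 236, Σy = 42.9, Σxy = 1554.1, Σx² = 9178
Sxx = Σx² − (Σx)²/n = 9178 − 6962 = 2216
Sxy = Σxy − (Σx)(Σy)/n = 1554.1 − 1265.55 = 288.55
b = Sxy/Sxx = 288.55/2216 = 0.130212
a = ȳ − b·x̄ = 5.3625 − 0.130212·29.5 = 1.521243

1.521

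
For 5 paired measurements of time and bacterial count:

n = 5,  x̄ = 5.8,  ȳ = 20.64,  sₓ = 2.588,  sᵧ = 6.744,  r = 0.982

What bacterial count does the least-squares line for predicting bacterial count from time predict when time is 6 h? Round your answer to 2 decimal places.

21.15

b = r · sᵧ/sₓ = 0.982 · 6.744/2.588 = 2.558968
a = ȳ − b·x̄ = 20.64 − 2.558968·5.8 = 5.797988
ŷ(6) = a + b·6 = 5.797988 + 2.558968·6 = 21.151794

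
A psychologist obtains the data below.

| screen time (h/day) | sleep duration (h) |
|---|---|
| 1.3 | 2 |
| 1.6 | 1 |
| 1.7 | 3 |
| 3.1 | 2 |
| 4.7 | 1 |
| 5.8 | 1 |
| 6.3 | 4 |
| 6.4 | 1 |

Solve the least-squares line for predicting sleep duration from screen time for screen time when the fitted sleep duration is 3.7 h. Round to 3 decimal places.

-178.793

n = 8, Σx = 30.9, Σy = 15, Σxy = 57.6, Σx² = 153.13
Sxx = Σx² − (Σx)²/n = 153.13 − 119.35125 = 33.77875
Sxy = Σxy − (Σx)(Σy)/n = 57.6 − 57.9375 = -0.3375
b = Sxy/Sxx = -0.3375/33.77875 = -0.009991
a = ȳ − b·x̄ = 1.875 − (-0.009991)·3.8625 = 1.913592
Set a + b·x = 3.7: x = (3.7 − 1.913592) / (-0.009991) = -178.792963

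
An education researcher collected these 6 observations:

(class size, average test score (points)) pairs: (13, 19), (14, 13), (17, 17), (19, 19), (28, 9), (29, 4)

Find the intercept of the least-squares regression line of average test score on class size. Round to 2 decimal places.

n = 6, Σx = 120, Σy = 81, Σxy = 1447, Σx² = 2640
Sxx = Σx² − (Σx)²/n = 2640 − 2400 = 240
Sxy = Σxy − (Σx)(Σy)/n = 1447 − 1620 = -173
b = Sxy/Sxx = -173/240 = -0.720833
a = ȳ − b·x̄ = 13.5 − (-0.720833)·20 = 27.916667

27.92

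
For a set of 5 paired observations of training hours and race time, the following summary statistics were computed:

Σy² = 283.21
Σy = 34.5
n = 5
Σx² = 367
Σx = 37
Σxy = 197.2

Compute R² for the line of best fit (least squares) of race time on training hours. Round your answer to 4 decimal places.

0.8020

Sxx = Σx² − (Σx)²/n = 367 − 273.8 = 93.2
Sxy = Σxy − (Σx)(Σy)/n = 197.2 − 255.3 = -58.1
Syy = Σy² − (Σy)²/n = 283.21 − 238.05 = 45.16
R² = Sxy²/(Sxx·Syy) = (-58.1)²/(93.2·45.16) = 0.802015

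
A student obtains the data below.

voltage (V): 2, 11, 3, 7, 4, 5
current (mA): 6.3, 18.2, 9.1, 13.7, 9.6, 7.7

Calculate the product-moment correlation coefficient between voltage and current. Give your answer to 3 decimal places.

n = 6, Σx = 32, Σy = 64.6, Σxy = 412.9, Σx² = 224, Σy² = 792.88
Sxx = Σx² − (Σx)²/n = 224 − 170.666667 = 53.333333
Sxy = Σxy − (Σx)(Σy)/n = 412.9 − 344.533333 = 68.366667
Syy = Σy² − (Σy)²/n = 792.88 − 695.526667 = 97.353333
r = Sxy/√(Sxx·Syy) = 68.366667/√(5192.177778) = 68.366667/72.056768 = 0.948789

0.949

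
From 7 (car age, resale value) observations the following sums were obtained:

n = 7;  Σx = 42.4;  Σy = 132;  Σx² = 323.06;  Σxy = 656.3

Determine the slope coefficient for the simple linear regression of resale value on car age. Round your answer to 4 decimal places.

-2.1626

Sxx = Σx² − (Σx)²/n = 323.06 − 256.822857 = 66.237143
Sxy = Σxy − (Σx)(Σy)/n = 656.3 − 799.542857 = -143.242857
b = Sxy/Sxx = -143.242857/66.237143 = -2.162576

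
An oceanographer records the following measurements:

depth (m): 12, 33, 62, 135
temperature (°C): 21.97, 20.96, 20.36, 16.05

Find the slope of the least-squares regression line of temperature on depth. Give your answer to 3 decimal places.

-0.048

n = 4, Σx = 242, Σy = 79.34, Σxy = 4384.39, Σx² = 23302
Sxx = Σx² − (Σx)²/n = 23302 − 14641 = 8661
Sxy = Σxy − (Σx)(Σy)/n = 4384.39 − 4800.07 = -415.68
b = Sxy/Sxx = -415.68/8661 = -0.047994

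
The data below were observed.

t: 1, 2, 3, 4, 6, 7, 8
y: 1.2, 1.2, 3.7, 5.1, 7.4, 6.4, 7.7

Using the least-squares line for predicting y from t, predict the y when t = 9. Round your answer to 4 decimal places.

n = 7, Σx = 31, Σy = 32.7, Σxy = 185.9, Σx² = 179
Sxx = Σx² − (Σx)²/n = 179 − 137.285714 = 41.714286
Sxy = Σxy − (Σx)(Σy)/n = 185.9 − 144.814286 = 41.085714
b = Sxy/Sxx = 41.085714/41.714286 = 0.984932
a = ȳ − b·x̄ = 4.671429 − 0.984932·4.428571 = 0.309589
ŷ(9) = a + b·9 = 0.309589 + 0.984932·9 = 9.173973

9.1740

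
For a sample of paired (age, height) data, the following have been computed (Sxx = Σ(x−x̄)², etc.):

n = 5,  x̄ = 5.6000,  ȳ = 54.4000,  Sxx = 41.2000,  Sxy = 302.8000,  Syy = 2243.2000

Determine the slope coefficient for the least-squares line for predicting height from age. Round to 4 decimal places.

7.3495

b = Sxy/Sxx = 302.8/41.2 = 7.349515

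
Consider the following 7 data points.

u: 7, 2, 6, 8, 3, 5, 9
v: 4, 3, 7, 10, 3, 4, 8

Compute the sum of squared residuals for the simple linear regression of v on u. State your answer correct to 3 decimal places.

16.149

n = 7, Σx = 40, Σy = 39, Σxy = 257, Σx² = 268, Σy² = 263
Sxx = Σx² − (Σx)²/n = 268 − 228.571429 = 39.428571
Sxy = Σxy − (Σx)(Σy)/n = 257 − 222.857143 = 34.142857
Syy = Σy² − (Σy)²/n = 263 − 217.285714 = 45.714286
b = Sxy/Sxx = 34.142857/39.428571 = 0.865942
SSE = Syy − b·Sxy = 45.714286 − 0.865942·34.142857 = 16.148551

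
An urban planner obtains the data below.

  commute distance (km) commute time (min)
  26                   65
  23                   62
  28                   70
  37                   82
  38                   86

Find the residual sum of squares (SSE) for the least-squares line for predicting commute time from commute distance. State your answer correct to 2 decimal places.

n = 5, Σx = 152, Σy = 365, Σxy = 11378, Σx² = 4802, Σy² = 27089
Sxx = Σx² − (Σx)²/n = 4802 − 4620.8 = 181.2
Sxy = Σxy − (Σx)(Σy)/n = 11378 − 11096 = 282
Syy = Σy² − (Σy)²/n = 27089 − 26645 = 444
b = Sxy/Sxx = 282/181.2 = 1.556291
SSE = Syy − b·Sxy = 444 − 1.556291·282 = 5.125828

5.13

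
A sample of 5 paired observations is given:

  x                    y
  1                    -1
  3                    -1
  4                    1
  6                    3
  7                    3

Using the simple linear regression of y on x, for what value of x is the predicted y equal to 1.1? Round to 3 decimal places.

4.327

n = 5, Σx = 21, Σy = 5, Σxy = 39, Σx² = 111
Sxx = Σx² − (Σx)²/n = 111 − 88.2 = 22.8
Sxy = Σxy − (Σx)(Σy)/n = 39 − 21 = 18
b = Sxy/Sxx = 18/22.8 = 0.789474
a = ȳ − b·x̄ = 1 − 0.789474·4.2 = -2.315789
Set a + b·x = 1.1: x = (1.1 − (-2.315789)) / 0.789474 = 4.326667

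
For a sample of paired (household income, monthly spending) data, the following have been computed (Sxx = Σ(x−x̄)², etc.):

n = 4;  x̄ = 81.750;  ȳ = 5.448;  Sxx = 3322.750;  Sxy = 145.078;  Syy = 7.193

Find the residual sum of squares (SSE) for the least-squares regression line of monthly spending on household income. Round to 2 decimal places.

b = Sxy/Sxx = 145.078/3322.75 = 0.043662
SSE = Syy − b·Sxy = 7.193 − 0.043662·145.078 = 0.858600

0.86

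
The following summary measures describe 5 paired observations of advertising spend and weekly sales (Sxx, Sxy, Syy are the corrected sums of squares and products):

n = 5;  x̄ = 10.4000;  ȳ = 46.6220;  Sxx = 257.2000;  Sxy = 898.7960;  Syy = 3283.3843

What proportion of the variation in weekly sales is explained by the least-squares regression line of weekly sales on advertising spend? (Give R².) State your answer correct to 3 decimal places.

0.957

R² = Sxy²/(Sxx·Syy) = (898.796)²/(257.2·3283.3843) = 0.956598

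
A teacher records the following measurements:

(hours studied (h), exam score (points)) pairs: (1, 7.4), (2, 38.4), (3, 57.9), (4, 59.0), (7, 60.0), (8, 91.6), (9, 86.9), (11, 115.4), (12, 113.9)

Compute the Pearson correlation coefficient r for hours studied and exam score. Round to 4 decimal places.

n = 9, Σx = 57, Σy = 630.5, Σxy = 5065, Σx² = 489, Σy² = 54195.27
Sxx = Σx² − (Σx)²/n = 489 − 361 = 128
Sxy = Σxy − (Σx)(Σy)/n = 5065 − 3993.166667 = 1071.833333
Syy = Σy² − (Σy)²/n = 54195.27 − 44170.027778 = 10025.242222
r = Sxy/√(Sxx·Syy) = 1071.833333/√(1283231.004444) = 1071.833333/1132.797866 = 0.946182

0.9462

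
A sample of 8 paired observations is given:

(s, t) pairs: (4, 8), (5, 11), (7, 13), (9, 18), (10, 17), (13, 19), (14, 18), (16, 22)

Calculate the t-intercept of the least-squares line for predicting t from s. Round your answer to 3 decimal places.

5.926

n = 8, Σx = 78, Σy = 126, Σxy = 1361, Σx² = 892
Sxx = Σx² − (Σx)²/n = 892 − 760.5 = 131.5
Sxy = Σxy − (Σx)(Σy)/n = 1361 − 1228.5 = 132.5
b = Sxy/Sxx = 132.5/131.5 = 1.007605
a = ȳ − b·x̄ = 15.75 − 1.007605·9.75 = 5.925856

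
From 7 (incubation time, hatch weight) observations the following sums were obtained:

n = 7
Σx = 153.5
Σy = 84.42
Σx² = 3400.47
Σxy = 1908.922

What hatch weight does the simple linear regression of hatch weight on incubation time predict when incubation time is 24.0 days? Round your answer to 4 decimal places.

Sxx = Σx² − (Σx)²/n = 3400.47 − 3366.035714 = 34.434286
Sxy = Σxy − (Σx)(Σy)/n = 1908.922 − 1851.21 = 57.712
b = Sxy/Sxx = 57.712/34.434286 = 1.676004
a = ȳ − b·x̄ = 12.06 − 1.676004·21.928571 = -24.692373
ŷ(24.0) = a + b·24.0 = -24.692373 + 1.676004·24 = 15.531723

15.5317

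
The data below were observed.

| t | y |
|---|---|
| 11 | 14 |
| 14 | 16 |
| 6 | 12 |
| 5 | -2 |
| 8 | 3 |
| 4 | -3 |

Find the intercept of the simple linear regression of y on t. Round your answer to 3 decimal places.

n = 6, Σx = 48, Σy = 40, Σxy = 452, Σx² = 458
Sxx = Σx² − (Σx)²/n = 458 − 384 = 74
Sxy = Σxy − (Σx)(Σy)/n = 452 − 320 = 132
b = Sxy/Sxx = 132/74 = 1.783784
a = ȳ − b·x̄ = 6.666667 − 1.783784·8 = -7.603604

-7.604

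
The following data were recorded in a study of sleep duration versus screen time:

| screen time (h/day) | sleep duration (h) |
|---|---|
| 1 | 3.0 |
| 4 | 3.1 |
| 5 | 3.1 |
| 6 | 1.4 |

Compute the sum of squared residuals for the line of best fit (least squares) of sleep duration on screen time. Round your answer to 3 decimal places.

1.404

n = 4, Σx = 16, Σy = 10.6, Σxy = 39.3, Σx² = 78, Σy² = 30.18
Sxx = Σx² − (Σx)²/n = 78 − 64 = 14
Sxy = Σxy − (Σx)(Σy)/n = 39.3 − 42.4 = -3.1
Syy = Σy² − (Σy)²/n = 30.18 − 28.09 = 2.09
b = Sxy/Sxx = -3.1/14 = -0.221429
SSE = Syy − b·Sxy = 2.09 − (-0.221429)·(-3.1) = 1.403571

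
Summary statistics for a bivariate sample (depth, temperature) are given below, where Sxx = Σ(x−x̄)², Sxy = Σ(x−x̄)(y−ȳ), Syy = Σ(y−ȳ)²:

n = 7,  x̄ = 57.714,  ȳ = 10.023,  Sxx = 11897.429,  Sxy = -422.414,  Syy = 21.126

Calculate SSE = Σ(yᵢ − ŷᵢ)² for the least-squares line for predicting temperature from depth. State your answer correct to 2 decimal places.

b = Sxy/Sxx = -422.414/11897.429 = -0.035505
SSE = Syy − b·Sxy = 21.126 − (-0.035505)·(-422.414) = 6.128341

6.13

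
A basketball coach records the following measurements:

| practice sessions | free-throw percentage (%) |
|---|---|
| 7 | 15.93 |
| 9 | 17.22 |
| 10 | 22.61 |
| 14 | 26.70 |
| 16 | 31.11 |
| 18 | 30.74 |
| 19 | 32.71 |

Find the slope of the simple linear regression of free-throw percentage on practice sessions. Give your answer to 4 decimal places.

n = 7, Σx = 93, Σy = 177.02, Σxy = 2538.96, Σx² = 1367
Sxx = Σx² − (Σx)²/n = 1367 − 1235.571429 = 131.428571
Sxy = Σxy − (Σx)(Σy)/n = 2538.96 − 2351.837143 = 187.122857
b = Sxy/Sxx = 187.122857/131.428571 = 1.423761

1.4238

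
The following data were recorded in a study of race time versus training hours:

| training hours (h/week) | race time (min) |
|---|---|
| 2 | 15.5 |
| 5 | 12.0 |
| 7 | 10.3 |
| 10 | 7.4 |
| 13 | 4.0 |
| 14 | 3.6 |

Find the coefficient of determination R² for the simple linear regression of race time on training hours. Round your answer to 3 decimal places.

n = 6, Σx = 51, Σy = 52.8, Σxy = 339.5, Σx² = 543, Σy² = 574.06
Sxx = Σx² − (Σx)²/n = 543 − 433.5 = 109.5
Sxy = Σxy − (Σx)(Σy)/n = 339.5 − 448.8 = -109.3
Syy = Σy² − (Σy)²/n = 574.06 − 464.64 = 109.42
R² = Sxy²/(Sxx·Syy) = (-109.3)²/(109.5·109.42) = 0.997079

0.997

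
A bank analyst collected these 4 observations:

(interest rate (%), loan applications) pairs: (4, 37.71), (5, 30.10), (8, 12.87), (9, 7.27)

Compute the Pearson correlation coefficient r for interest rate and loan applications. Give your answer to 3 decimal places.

-0.999

n = 4, Σx = 26, Σy = 87.95, Σxy = 469.73, Σx² = 186, Σy² = 2546.5439
Sxx = Σx² − (Σx)²/n = 186 − 169 = 17
Sxy = Σxy − (Σx)(Σy)/n = 469.73 − 571.675 = -101.945
Syy = Σy² − (Σy)²/n = 2546.5439 − 1933.800625 = 612.743275
r = Sxy/√(Sxx·Syy) = -101.945/√(10416.635675) = -101.945/102.061921 = -0.998854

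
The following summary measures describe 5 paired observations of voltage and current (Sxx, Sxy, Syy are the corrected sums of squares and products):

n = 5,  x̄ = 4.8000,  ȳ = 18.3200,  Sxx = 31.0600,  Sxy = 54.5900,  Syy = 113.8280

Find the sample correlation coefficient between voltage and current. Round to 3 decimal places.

r = Sxy/√(Sxx·Syy) = 54.59/√(3535.49768) = 54.59/59.460051 = 0.918095

0.918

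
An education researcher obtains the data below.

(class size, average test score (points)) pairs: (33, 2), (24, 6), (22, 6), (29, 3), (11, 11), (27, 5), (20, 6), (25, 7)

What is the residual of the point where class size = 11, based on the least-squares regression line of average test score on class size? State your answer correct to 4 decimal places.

n = 8, Σx = 191, Σy = 46, Σxy = 980, Σx² = 4865
Sxx = Σx² − (Σx)²/n = 4865 − 4560.125 = 304.875
Sxy = Σxy − (Σx)(Σy)/n = 980 − 1098.25 = -118.25
b = Sxy/Sxx = -118.25/304.875 = -0.387864
a = ȳ − b·x̄ = 5.75 − (-0.387864)·23.875 = 15.010250
ŷ(11) = 15.010250 + (-0.387864)·11 = 10.743747
residual = y − ŷ = 11 − 10.743747 = 0.256253

0.2563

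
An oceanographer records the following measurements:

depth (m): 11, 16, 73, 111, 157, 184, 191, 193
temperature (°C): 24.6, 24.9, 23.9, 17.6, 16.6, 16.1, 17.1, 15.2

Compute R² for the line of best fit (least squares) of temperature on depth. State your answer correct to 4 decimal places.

n = 8, Σx = 936, Σy = 156, Σxy = 16135.6, Σx² = 150262, Σy² = 3164.36
Sxx = Σx² − (Σx)²/n = 150262 − 109512 = 40750
Sxy = Σxy − (Σx)(Σy)/n = 16135.6 − 18252 = -2116.4
Syy = Σy² − (Σy)²/n = 3164.36 − 3042 = 122.36
R² = Sxy²/(Sxx·Syy) = (-2116.4)²/(40750·122.36) = 0.898315

0.8983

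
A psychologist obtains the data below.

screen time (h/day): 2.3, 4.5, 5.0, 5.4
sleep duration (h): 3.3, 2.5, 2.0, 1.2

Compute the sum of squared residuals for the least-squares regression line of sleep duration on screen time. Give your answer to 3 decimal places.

n = 4, Σx = 17.2, Σy = 9, Σxy = 35.32, Σx² = 79.7, Σy² = 22.58
Sxx = Σx² − (Σx)²/n = 79.7 − 73.96 = 5.74
Sxy = Σxy − (Σx)(Σy)/n = 35.32 − 38.7 = -3.38
Syy = Σy² − (Σy)²/n = 22.58 − 20.25 = 2.33
b = Sxy/Sxx = -3.38/5.74 = -0.588850
SSE = Syy − b·Sxy = 2.33 − (-0.588850)·(-3.38) = 0.339686

0.340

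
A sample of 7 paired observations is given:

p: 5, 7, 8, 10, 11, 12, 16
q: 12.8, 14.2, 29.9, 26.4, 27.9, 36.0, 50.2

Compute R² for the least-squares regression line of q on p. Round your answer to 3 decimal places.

0.891

n = 7, Σx = 69, Σy = 197.4, Σxy = 2208.7, Σx² = 759, Σy² = 6550.9
Sxx = Σx² − (Σx)²/n = 759 − 680.142857 = 78.857143
Sxy = Σxy − (Σx)(Σy)/n = 2208.7 − 1945.8 = 262.9
Syy = Σy² − (Σy)²/n = 6550.9 − 5566.68 = 984.22
R² = Sxy²/(Sxx·Syy) = (262.9)²/(78.857143·984.22) = 0.890529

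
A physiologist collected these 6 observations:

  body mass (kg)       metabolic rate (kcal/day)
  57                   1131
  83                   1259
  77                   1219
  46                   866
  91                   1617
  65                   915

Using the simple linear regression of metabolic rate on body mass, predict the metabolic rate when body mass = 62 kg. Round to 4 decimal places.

1058.3905

n = 6, Σx = 419, Σy = 7007, Σxy = 509285, Σx² = 30689
Sxx = Σx² − (Σx)²/n = 30689 − 29260.166667 = 1428.833333
Sxy = Σxy − (Σx)(Σy)/n = 509285 − 489322.166667 = 19962.833333
b = Sxy/Sxx = 19962.833333/1428.833333 = 13.971422
a = ȳ − b·x̄ = 1167.833333 − 13.971422·69.833333 = 192.162370
ŷ(62) = a + b·62 = 192.162370 + 13.971422·62 = 1058.390528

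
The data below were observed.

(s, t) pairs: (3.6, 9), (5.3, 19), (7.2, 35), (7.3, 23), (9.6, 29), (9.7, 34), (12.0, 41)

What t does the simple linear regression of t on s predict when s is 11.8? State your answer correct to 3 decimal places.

40.851

n = 7, Σx = 54.7, Σy = 190, Σxy = 1653.2, Σx² = 476.43
Sxx = Σx² − (Σx)²/n = 476.43 − 427.441429 = 48.988571
Sxy = Σxy − (Σx)(Σy)/n = 1653.2 − 1484.714286 = 168.485714
b = Sxy/Sxx = 168.485714/48.988571 = 3.439286
a = ȳ − b·x̄ = 27.142857 − 3.439286·7.814286 = 0.267293
ŷ(11.8) = a + b·11.8 = 0.267293 + 3.439286·11.8 = 40.850869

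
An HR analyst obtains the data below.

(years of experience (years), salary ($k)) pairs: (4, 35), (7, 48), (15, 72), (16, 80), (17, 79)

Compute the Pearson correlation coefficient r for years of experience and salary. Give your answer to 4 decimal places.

n = 5, Σx = 59, Σy = 314, Σxy = 4179, Σx² = 835, Σy² = 21354
Sxx = Σx² − (Σx)²/n = 835 − 696.2 = 138.8
Sxy = Σxy − (Σx)(Σy)/n = 4179 − 3705.2 = 473.8
Syy = Σy² − (Σy)²/n = 21354 − 19719.2 = 1634.8
r = Sxy/√(Sxx·Syy) = 473.8/√(226910.24) = 473.8/476.350963 = 0.994645

0.9946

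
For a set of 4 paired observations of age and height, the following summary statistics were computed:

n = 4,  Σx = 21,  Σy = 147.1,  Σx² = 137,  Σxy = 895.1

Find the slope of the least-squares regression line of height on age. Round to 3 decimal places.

4.592

Sxx = Σx² − (Σx)²/n = 137 − 110.25 = 26.75
Sxy = Σxy − (Σx)(Σy)/n = 895.1 − 772.275 = 122.825
b = Sxy/Sxx = 122.825/26.75 = 4.591589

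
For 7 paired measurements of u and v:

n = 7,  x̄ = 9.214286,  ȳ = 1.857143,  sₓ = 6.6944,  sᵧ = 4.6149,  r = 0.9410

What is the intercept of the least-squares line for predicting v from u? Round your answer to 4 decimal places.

b = r · sᵧ/sₓ = 0.941 · 4.6149/6.6944 = 0.648695
a = ȳ − b·x̄ = 1.857143 − 0.648695·9.214286 = -4.120114

-4.1201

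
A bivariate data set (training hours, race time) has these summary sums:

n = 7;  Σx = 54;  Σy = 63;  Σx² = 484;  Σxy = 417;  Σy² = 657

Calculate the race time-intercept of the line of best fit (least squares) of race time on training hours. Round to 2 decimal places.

16.89

Sxx = Σx² − (Σx)²/n = 484 − 416.571429 = 67.428571
Sxy = Σxy − (Σx)(Σy)/n = 417 − 486 = -69
b = Sxy/Sxx = -69/67.428571 = -1.023305
a = ȳ − b·x̄ = 9 − (-1.023305)·7.714286 = 16.894068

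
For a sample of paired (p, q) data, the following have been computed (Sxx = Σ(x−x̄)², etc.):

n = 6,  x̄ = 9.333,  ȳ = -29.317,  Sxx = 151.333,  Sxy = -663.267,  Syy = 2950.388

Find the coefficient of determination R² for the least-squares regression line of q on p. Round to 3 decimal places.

0.985

R² = Sxy²/(Sxx·Syy) = (-663.267)²/(151.333·2950.388) = 0.985290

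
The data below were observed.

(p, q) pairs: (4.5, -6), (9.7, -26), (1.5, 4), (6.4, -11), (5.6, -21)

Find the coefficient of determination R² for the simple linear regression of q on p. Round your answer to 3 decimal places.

0.821

n = 5, Σx = 27.7, Σy = -60, Σxy = -461.2, Σx² = 188.91, Σy² = 1290
Sxx = Σx² − (Σx)²/n = 188.91 − 153.458 = 35.452
Sxy = Σxy − (Σx)(Σy)/n = -461.2 − (-332.4) = -128.8
Syy = Σy² − (Σy)²/n = 1290 − 720 = 570
R² = Sxy²/(Sxx·Syy) = (-128.8)²/(35.452·570) = 0.820949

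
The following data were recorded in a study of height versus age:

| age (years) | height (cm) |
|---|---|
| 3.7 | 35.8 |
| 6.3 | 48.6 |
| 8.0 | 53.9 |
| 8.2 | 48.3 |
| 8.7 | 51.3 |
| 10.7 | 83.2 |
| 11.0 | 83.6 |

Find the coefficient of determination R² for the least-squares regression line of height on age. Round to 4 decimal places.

0.8067

n = 7, Σx = 56.6, Σy = 404.7, Σxy = 3522.05, Σx² = 495.8, Σy² = 25424.59
Sxx = Σx² − (Σx)²/n = 495.8 − 457.651429 = 38.148571
Sxy = Σxy − (Σx)(Σy)/n = 3522.05 − 3272.288571 = 249.761429
Syy = Σy² − (Σy)²/n = 25424.59 − 23397.441429 = 2027.148571
R² = Sxy²/(Sxx·Syy) = (249.761429)²/(38.148571·2027.148571) = 0.806653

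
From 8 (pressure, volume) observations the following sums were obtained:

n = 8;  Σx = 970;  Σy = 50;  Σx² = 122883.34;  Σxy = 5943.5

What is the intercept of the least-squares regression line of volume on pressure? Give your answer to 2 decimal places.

8.99

Sxx = Σx² − (Σx)²/n = 122883.34 − 117612.5 = 5270.84
Sxy = Σxy − (Σx)(Σy)/n = 5943.5 − 6062.5 = -119
b = Sxy/Sxx = -119/5270.84 = -0.022577
a = ȳ − b·x̄ = 6.25 − (-0.022577)·121.25 = 8.987467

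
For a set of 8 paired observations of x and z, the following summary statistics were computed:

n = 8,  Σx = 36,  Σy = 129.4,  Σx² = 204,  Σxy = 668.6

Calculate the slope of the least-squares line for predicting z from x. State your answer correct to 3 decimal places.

Sxx = Σx² − (Σx)²/n = 204 − 162 = 42
Sxy = Σxy − (Σx)(Σy)/n = 668.6 − 582.3 = 86.3
b = Sxy/Sxx = 86.3/42 = 2.054762

2.055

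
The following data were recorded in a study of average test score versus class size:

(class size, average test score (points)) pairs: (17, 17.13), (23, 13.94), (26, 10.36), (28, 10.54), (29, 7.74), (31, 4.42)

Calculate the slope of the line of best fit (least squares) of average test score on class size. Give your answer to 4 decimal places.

n = 6, Σx = 154, Σy = 64.13, Σxy = 1537.79, Σx² = 4080
Sxx = Σx² − (Σx)²/n = 4080 − 3952.666667 = 127.333333
Sxy = Σxy − (Σx)(Σy)/n = 1537.79 − 1646.003333 = -108.213333
b = Sxy/Sxx = -108.213333/127.333333 = -0.849843

-0.8498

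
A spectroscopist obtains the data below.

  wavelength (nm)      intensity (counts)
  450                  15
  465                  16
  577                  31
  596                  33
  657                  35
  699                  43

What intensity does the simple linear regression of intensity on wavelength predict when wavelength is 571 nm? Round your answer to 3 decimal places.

n = 6, Σx = 3444, Σy = 173, Σxy = 104797, Σx² = 2027120
Sxx = Σx² − (Σx)²/n = 2027120 − 1976856 = 50264
Sxy = Σxy − (Σx)(Σy)/n = 104797 − 99302 = 5495
b = Sxy/Sxx = 5495/50264 = 0.109323
a = ȳ − b·x̄ = 28.833333 − 0.109323·574 = -33.917940
ŷ(571) = a + b·571 = -33.917940 + 0.109323·571 = 28.505365

28.505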